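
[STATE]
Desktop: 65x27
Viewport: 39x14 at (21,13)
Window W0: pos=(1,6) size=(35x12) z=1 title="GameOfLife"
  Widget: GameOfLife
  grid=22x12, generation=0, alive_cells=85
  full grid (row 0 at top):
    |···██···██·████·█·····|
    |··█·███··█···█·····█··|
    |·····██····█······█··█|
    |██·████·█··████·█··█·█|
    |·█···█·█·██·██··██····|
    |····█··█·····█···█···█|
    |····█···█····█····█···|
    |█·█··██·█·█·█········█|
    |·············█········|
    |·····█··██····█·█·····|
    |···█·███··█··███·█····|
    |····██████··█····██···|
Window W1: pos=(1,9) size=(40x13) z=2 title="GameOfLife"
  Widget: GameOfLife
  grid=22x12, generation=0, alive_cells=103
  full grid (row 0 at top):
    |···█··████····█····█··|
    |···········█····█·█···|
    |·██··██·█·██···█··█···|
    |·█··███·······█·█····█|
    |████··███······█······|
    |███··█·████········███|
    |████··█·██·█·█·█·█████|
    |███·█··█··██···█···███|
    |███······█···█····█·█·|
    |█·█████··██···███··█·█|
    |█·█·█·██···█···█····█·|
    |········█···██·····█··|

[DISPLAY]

···                ┃                   
··█                ┃                   
···                ┃                   
███                ┃                   
███                ┃                   
███                ┃                   
·█·                ┃                   
█·█                ┃                   
━━━━━━━━━━━━━━━━━━━┛                   
                                       
                                       
                                       
                                       
                                       


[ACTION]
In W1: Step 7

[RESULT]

···                ┃                   
···                ┃                   
██·                ┃                   
█··                ┃                   
···                ┃                   
···                ┃                   
···                ┃                   
···                ┃                   
━━━━━━━━━━━━━━━━━━━┛                   
                                       
                                       
                                       
                                       
                                       


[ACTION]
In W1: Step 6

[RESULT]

···                ┃                   
···                ┃                   
···                ┃                   
···                ┃                   
···                ┃                   
···                ┃                   
···                ┃                   
···                ┃                   
━━━━━━━━━━━━━━━━━━━┛                   
                                       
                                       
                                       
                                       
                                       


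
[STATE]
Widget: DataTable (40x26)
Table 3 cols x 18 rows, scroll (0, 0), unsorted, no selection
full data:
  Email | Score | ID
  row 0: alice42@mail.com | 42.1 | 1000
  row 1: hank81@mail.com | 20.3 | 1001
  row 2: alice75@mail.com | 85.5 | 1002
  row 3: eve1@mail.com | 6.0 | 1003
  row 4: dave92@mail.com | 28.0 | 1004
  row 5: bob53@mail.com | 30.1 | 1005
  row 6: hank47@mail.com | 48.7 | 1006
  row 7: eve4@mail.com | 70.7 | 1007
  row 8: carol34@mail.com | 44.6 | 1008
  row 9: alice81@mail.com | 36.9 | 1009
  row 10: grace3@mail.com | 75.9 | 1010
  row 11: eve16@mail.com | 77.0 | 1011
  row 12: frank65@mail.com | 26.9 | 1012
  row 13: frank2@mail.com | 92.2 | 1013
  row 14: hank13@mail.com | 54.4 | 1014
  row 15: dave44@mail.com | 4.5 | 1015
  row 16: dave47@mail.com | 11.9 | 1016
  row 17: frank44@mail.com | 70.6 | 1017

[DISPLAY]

Email           │Score│ID               
────────────────┼─────┼────             
alice42@mail.com│42.1 │1000             
hank81@mail.com │20.3 │1001             
alice75@mail.com│85.5 │1002             
eve1@mail.com   │6.0  │1003             
dave92@mail.com │28.0 │1004             
bob53@mail.com  │30.1 │1005             
hank47@mail.com │48.7 │1006             
eve4@mail.com   │70.7 │1007             
carol34@mail.com│44.6 │1008             
alice81@mail.com│36.9 │1009             
grace3@mail.com │75.9 │1010             
eve16@mail.com  │77.0 │1011             
frank65@mail.com│26.9 │1012             
frank2@mail.com │92.2 │1013             
hank13@mail.com │54.4 │1014             
dave44@mail.com │4.5  │1015             
dave47@mail.com │11.9 │1016             
frank44@mail.com│70.6 │1017             
                                        
                                        
                                        
                                        
                                        
                                        


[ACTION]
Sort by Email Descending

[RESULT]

Email          ▼│Score│ID               
────────────────┼─────┼────             
hank81@mail.com │20.3 │1001             
hank47@mail.com │48.7 │1006             
hank13@mail.com │54.4 │1014             
grace3@mail.com │75.9 │1010             
frank65@mail.com│26.9 │1012             
frank44@mail.com│70.6 │1017             
frank2@mail.com │92.2 │1013             
eve4@mail.com   │70.7 │1007             
eve1@mail.com   │6.0  │1003             
eve16@mail.com  │77.0 │1011             
dave92@mail.com │28.0 │1004             
dave47@mail.com │11.9 │1016             
dave44@mail.com │4.5  │1015             
carol34@mail.com│44.6 │1008             
bob53@mail.com  │30.1 │1005             
alice81@mail.com│36.9 │1009             
alice75@mail.com│85.5 │1002             
alice42@mail.com│42.1 │1000             
                                        
                                        
                                        
                                        
                                        
                                        


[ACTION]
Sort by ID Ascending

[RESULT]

Email           │Score│ID ▲             
────────────────┼─────┼────             
alice42@mail.com│42.1 │1000             
hank81@mail.com │20.3 │1001             
alice75@mail.com│85.5 │1002             
eve1@mail.com   │6.0  │1003             
dave92@mail.com │28.0 │1004             
bob53@mail.com  │30.1 │1005             
hank47@mail.com │48.7 │1006             
eve4@mail.com   │70.7 │1007             
carol34@mail.com│44.6 │1008             
alice81@mail.com│36.9 │1009             
grace3@mail.com │75.9 │1010             
eve16@mail.com  │77.0 │1011             
frank65@mail.com│26.9 │1012             
frank2@mail.com │92.2 │1013             
hank13@mail.com │54.4 │1014             
dave44@mail.com │4.5  │1015             
dave47@mail.com │11.9 │1016             
frank44@mail.com│70.6 │1017             
                                        
                                        
                                        
                                        
                                        
                                        


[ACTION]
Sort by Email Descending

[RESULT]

Email          ▼│Score│ID               
────────────────┼─────┼────             
hank81@mail.com │20.3 │1001             
hank47@mail.com │48.7 │1006             
hank13@mail.com │54.4 │1014             
grace3@mail.com │75.9 │1010             
frank65@mail.com│26.9 │1012             
frank44@mail.com│70.6 │1017             
frank2@mail.com │92.2 │1013             
eve4@mail.com   │70.7 │1007             
eve1@mail.com   │6.0  │1003             
eve16@mail.com  │77.0 │1011             
dave92@mail.com │28.0 │1004             
dave47@mail.com │11.9 │1016             
dave44@mail.com │4.5  │1015             
carol34@mail.com│44.6 │1008             
bob53@mail.com  │30.1 │1005             
alice81@mail.com│36.9 │1009             
alice75@mail.com│85.5 │1002             
alice42@mail.com│42.1 │1000             
                                        
                                        
                                        
                                        
                                        
                                        


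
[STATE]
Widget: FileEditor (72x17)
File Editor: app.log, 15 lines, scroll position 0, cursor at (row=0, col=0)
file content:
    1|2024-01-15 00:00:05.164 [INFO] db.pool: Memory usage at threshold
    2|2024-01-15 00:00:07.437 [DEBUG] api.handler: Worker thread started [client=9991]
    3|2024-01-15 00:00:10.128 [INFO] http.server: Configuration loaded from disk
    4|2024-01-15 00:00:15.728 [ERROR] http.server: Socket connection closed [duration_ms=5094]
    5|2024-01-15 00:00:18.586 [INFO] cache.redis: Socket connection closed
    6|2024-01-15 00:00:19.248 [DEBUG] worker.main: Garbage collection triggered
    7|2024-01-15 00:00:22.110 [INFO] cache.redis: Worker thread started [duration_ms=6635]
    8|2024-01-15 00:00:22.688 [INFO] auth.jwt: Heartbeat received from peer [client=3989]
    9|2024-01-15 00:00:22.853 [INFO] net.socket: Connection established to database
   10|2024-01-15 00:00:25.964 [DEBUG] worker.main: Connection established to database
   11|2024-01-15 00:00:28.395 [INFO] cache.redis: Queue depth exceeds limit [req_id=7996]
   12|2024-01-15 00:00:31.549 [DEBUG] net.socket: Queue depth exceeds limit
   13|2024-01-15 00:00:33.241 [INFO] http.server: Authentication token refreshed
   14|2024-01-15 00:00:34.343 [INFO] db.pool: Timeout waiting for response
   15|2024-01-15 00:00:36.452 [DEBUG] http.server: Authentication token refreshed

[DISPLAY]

█024-01-15 00:00:05.164 [INFO] db.pool: Memory usage at threshold      ▲
2024-01-15 00:00:07.437 [DEBUG] api.handler: Worker thread started [cli█
2024-01-15 00:00:10.128 [INFO] http.server: Configuration loaded from d░
2024-01-15 00:00:15.728 [ERROR] http.server: Socket connection closed [░
2024-01-15 00:00:18.586 [INFO] cache.redis: Socket connection closed   ░
2024-01-15 00:00:19.248 [DEBUG] worker.main: Garbage collection trigger░
2024-01-15 00:00:22.110 [INFO] cache.redis: Worker thread started [dura░
2024-01-15 00:00:22.688 [INFO] auth.jwt: Heartbeat received from peer [░
2024-01-15 00:00:22.853 [INFO] net.socket: Connection established to da░
2024-01-15 00:00:25.964 [DEBUG] worker.main: Connection established to ░
2024-01-15 00:00:28.395 [INFO] cache.redis: Queue depth exceeds limit [░
2024-01-15 00:00:31.549 [DEBUG] net.socket: Queue depth exceeds limit  ░
2024-01-15 00:00:33.241 [INFO] http.server: Authentication token refres░
2024-01-15 00:00:34.343 [INFO] db.pool: Timeout waiting for response   ░
2024-01-15 00:00:36.452 [DEBUG] http.server: Authentication token refre░
                                                                       ░
                                                                       ▼


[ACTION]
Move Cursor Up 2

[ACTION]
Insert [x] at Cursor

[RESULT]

x█024-01-15 00:00:05.164 [INFO] db.pool: Memory usage at threshold     ▲
2024-01-15 00:00:07.437 [DEBUG] api.handler: Worker thread started [cli█
2024-01-15 00:00:10.128 [INFO] http.server: Configuration loaded from d░
2024-01-15 00:00:15.728 [ERROR] http.server: Socket connection closed [░
2024-01-15 00:00:18.586 [INFO] cache.redis: Socket connection closed   ░
2024-01-15 00:00:19.248 [DEBUG] worker.main: Garbage collection trigger░
2024-01-15 00:00:22.110 [INFO] cache.redis: Worker thread started [dura░
2024-01-15 00:00:22.688 [INFO] auth.jwt: Heartbeat received from peer [░
2024-01-15 00:00:22.853 [INFO] net.socket: Connection established to da░
2024-01-15 00:00:25.964 [DEBUG] worker.main: Connection established to ░
2024-01-15 00:00:28.395 [INFO] cache.redis: Queue depth exceeds limit [░
2024-01-15 00:00:31.549 [DEBUG] net.socket: Queue depth exceeds limit  ░
2024-01-15 00:00:33.241 [INFO] http.server: Authentication token refres░
2024-01-15 00:00:34.343 [INFO] db.pool: Timeout waiting for response   ░
2024-01-15 00:00:36.452 [DEBUG] http.server: Authentication token refre░
                                                                       ░
                                                                       ▼


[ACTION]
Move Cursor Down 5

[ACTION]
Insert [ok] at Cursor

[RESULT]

x2024-01-15 00:00:05.164 [INFO] db.pool: Memory usage at threshold     ▲
2024-01-15 00:00:07.437 [DEBUG] api.handler: Worker thread started [cli█
2024-01-15 00:00:10.128 [INFO] http.server: Configuration loaded from d░
2024-01-15 00:00:15.728 [ERROR] http.server: Socket connection closed [░
2024-01-15 00:00:18.586 [INFO] cache.redis: Socket connection closed   ░
2ok█24-01-15 00:00:19.248 [DEBUG] worker.main: Garbage collection trigg░
2024-01-15 00:00:22.110 [INFO] cache.redis: Worker thread started [dura░
2024-01-15 00:00:22.688 [INFO] auth.jwt: Heartbeat received from peer [░
2024-01-15 00:00:22.853 [INFO] net.socket: Connection established to da░
2024-01-15 00:00:25.964 [DEBUG] worker.main: Connection established to ░
2024-01-15 00:00:28.395 [INFO] cache.redis: Queue depth exceeds limit [░
2024-01-15 00:00:31.549 [DEBUG] net.socket: Queue depth exceeds limit  ░
2024-01-15 00:00:33.241 [INFO] http.server: Authentication token refres░
2024-01-15 00:00:34.343 [INFO] db.pool: Timeout waiting for response   ░
2024-01-15 00:00:36.452 [DEBUG] http.server: Authentication token refre░
                                                                       ░
                                                                       ▼


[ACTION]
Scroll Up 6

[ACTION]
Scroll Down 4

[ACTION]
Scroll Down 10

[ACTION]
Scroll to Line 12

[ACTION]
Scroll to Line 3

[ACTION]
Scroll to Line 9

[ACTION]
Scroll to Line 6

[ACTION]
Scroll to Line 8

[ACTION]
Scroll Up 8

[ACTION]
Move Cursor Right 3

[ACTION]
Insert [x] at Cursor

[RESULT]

x2024-01-15 00:00:05.164 [INFO] db.pool: Memory usage at threshold     ▲
2024-01-15 00:00:07.437 [DEBUG] api.handler: Worker thread started [cli█
2024-01-15 00:00:10.128 [INFO] http.server: Configuration loaded from d░
2024-01-15 00:00:15.728 [ERROR] http.server: Socket connection closed [░
2024-01-15 00:00:18.586 [INFO] cache.redis: Socket connection closed   ░
2ok024x█01-15 00:00:19.248 [DEBUG] worker.main: Garbage collection trig░
2024-01-15 00:00:22.110 [INFO] cache.redis: Worker thread started [dura░
2024-01-15 00:00:22.688 [INFO] auth.jwt: Heartbeat received from peer [░
2024-01-15 00:00:22.853 [INFO] net.socket: Connection established to da░
2024-01-15 00:00:25.964 [DEBUG] worker.main: Connection established to ░
2024-01-15 00:00:28.395 [INFO] cache.redis: Queue depth exceeds limit [░
2024-01-15 00:00:31.549 [DEBUG] net.socket: Queue depth exceeds limit  ░
2024-01-15 00:00:33.241 [INFO] http.server: Authentication token refres░
2024-01-15 00:00:34.343 [INFO] db.pool: Timeout waiting for response   ░
2024-01-15 00:00:36.452 [DEBUG] http.server: Authentication token refre░
                                                                       ░
                                                                       ▼


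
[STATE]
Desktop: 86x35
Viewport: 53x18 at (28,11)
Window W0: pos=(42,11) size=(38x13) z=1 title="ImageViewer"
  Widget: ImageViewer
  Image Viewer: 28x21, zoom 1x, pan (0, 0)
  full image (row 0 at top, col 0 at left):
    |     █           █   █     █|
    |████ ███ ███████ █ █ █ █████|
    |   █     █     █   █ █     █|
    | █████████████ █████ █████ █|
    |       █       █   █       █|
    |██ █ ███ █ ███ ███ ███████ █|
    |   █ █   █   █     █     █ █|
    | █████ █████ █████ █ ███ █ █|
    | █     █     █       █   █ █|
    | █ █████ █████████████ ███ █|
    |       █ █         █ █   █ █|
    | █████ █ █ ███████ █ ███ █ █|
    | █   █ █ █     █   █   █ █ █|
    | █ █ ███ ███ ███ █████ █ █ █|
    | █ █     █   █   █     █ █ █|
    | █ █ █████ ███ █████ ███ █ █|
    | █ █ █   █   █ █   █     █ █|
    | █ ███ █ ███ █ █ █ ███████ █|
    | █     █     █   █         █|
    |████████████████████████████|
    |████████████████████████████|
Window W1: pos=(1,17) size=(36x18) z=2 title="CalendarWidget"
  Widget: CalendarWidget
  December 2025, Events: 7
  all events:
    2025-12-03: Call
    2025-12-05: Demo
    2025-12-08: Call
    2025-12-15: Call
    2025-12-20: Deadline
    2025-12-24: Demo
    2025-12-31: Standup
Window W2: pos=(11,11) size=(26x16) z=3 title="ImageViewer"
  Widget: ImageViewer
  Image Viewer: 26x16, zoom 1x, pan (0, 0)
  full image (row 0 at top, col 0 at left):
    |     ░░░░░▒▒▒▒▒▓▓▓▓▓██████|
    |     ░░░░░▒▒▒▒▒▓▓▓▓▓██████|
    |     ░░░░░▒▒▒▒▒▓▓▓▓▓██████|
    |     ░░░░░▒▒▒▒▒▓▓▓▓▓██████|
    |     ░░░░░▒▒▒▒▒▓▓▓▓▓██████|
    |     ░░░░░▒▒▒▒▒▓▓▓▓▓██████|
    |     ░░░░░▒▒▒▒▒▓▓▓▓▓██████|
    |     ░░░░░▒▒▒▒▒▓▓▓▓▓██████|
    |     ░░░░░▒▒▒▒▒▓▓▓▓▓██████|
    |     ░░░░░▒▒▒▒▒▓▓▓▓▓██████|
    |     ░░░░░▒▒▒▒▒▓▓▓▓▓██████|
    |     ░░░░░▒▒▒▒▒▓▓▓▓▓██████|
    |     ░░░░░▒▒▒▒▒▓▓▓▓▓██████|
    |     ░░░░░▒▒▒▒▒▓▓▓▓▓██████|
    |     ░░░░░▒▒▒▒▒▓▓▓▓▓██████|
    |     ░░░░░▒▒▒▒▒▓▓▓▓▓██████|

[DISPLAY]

━━━━━━━━┓     ┏━━━━━━━━━━━━━━━━━━━━━━━━━━━━━━━━━━━━┓ 
        ┃     ┃ ImageViewer                        ┃ 
────────┨     ┠────────────────────────────────────┨ 
▓▓▓▓████┃     ┃     █           █   █     █        ┃ 
▓▓▓▓████┃     ┃████ ███ ███████ █ █ █ █████        ┃ 
▓▓▓▓████┃     ┃   █     █     █   █ █     █        ┃ 
▓▓▓▓████┃     ┃ █████████████ █████ █████ █        ┃ 
▓▓▓▓████┃     ┃       █       █   █       █        ┃ 
▓▓▓▓████┃     ┃██ █ ███ █ ███ ███ ███████ █        ┃ 
▓▓▓▓████┃     ┃   █ █   █   █     █     █ █        ┃ 
▓▓▓▓████┃     ┃ █████ █████ █████ █ ███ █ █        ┃ 
▓▓▓▓████┃     ┃ █     █     █       █   █ █        ┃ 
▓▓▓▓████┃     ┗━━━━━━━━━━━━━━━━━━━━━━━━━━━━━━━━━━━━┛ 
▓▓▓▓████┃                                            
▓▓▓▓████┃                                            
━━━━━━━━┛                                            
        ┃                                            
        ┃                                            


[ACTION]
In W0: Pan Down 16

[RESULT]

━━━━━━━━┓     ┏━━━━━━━━━━━━━━━━━━━━━━━━━━━━━━━━━━━━┓ 
        ┃     ┃ ImageViewer                        ┃ 
────────┨     ┠────────────────────────────────────┨ 
▓▓▓▓████┃     ┃ █ █ █   █   █ █   █     █ █        ┃ 
▓▓▓▓████┃     ┃ █ ███ █ ███ █ █ █ ███████ █        ┃ 
▓▓▓▓████┃     ┃ █     █     █   █         █        ┃ 
▓▓▓▓████┃     ┃████████████████████████████        ┃ 
▓▓▓▓████┃     ┃████████████████████████████        ┃ 
▓▓▓▓████┃     ┃                                    ┃ 
▓▓▓▓████┃     ┃                                    ┃ 
▓▓▓▓████┃     ┃                                    ┃ 
▓▓▓▓████┃     ┃                                    ┃ 
▓▓▓▓████┃     ┗━━━━━━━━━━━━━━━━━━━━━━━━━━━━━━━━━━━━┛ 
▓▓▓▓████┃                                            
▓▓▓▓████┃                                            
━━━━━━━━┛                                            
        ┃                                            
        ┃                                            


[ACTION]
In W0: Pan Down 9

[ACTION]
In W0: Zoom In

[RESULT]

━━━━━━━━┓     ┏━━━━━━━━━━━━━━━━━━━━━━━━━━━━━━━━━━━━┓ 
        ┃     ┃ ImageViewer                        ┃ 
────────┨     ┠────────────────────────────────────┨ 
▓▓▓▓████┃     ┃  ██      ██  ██  ██          ██    ┃ 
▓▓▓▓████┃     ┃  ██  ██  ██████  ██████  ██████  ██┃ 
▓▓▓▓████┃     ┃  ██  ██  ██████  ██████  ██████  ██┃ 
▓▓▓▓████┃     ┃  ██  ██          ██      ██      ██┃ 
▓▓▓▓████┃     ┃  ██  ██          ██      ██      ██┃ 
▓▓▓▓████┃     ┃  ██  ██  ██████████  ██████  ██████┃ 
▓▓▓▓████┃     ┃  ██  ██  ██████████  ██████  ██████┃ 
▓▓▓▓████┃     ┃  ██  ██  ██      ██      ██  ██    ┃ 
▓▓▓▓████┃     ┃  ██  ██  ██      ██      ██  ██    ┃ 
▓▓▓▓████┃     ┗━━━━━━━━━━━━━━━━━━━━━━━━━━━━━━━━━━━━┛ 
▓▓▓▓████┃                                            
▓▓▓▓████┃                                            
━━━━━━━━┛                                            
        ┃                                            
        ┃                                            


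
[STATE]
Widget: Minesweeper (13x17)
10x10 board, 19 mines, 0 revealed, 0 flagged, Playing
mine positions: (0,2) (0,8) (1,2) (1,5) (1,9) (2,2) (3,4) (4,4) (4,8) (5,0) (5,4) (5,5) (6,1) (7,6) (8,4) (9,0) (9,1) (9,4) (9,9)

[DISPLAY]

■■■■■■■■■■   
■■■■■■■■■■   
■■■■■■■■■■   
■■■■■■■■■■   
■■■■■■■■■■   
■■■■■■■■■■   
■■■■■■■■■■   
■■■■■■■■■■   
■■■■■■■■■■   
■■■■■■■■■■   
             
             
             
             
             
             
             


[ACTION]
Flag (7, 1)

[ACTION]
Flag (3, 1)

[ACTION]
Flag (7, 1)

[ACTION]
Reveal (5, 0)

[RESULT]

■■✹■■■■■✹■   
■■✹■■✹■■■✹   
■■✹■■■■■■■   
■⚑■■✹■■■■■   
■■■■✹■■■✹■   
✹■■■✹✹■■■■   
■✹■■■■■■■■   
■■■■■■✹■■■   
■■■■✹■■■■■   
✹✹■■✹■■■■✹   
             
             
             
             
             
             
             


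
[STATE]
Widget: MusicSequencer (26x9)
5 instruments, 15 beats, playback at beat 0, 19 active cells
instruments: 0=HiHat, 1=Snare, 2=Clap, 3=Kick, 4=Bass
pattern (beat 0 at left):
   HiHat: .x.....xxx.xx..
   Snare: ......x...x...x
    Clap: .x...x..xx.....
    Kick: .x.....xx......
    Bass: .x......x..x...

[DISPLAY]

      ▼12345678901234     
 HiHat·█·····███·██··     
 Snare······█···█···█     
  Clap·█···█··██·····     
  Kick·█·····██······     
  Bass·█······█··█···     
                          
                          
                          


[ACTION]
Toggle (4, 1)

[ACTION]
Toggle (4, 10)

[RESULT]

      ▼12345678901234     
 HiHat·█·····███·██··     
 Snare······█···█···█     
  Clap·█···█··██·····     
  Kick·█·····██······     
  Bass········█·██···     
                          
                          
                          


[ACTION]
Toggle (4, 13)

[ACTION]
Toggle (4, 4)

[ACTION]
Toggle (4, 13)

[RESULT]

      ▼12345678901234     
 HiHat·█·····███·██··     
 Snare······█···█···█     
  Clap·█···█··██·····     
  Kick·█·····██······     
  Bass····█···█·██···     
                          
                          
                          


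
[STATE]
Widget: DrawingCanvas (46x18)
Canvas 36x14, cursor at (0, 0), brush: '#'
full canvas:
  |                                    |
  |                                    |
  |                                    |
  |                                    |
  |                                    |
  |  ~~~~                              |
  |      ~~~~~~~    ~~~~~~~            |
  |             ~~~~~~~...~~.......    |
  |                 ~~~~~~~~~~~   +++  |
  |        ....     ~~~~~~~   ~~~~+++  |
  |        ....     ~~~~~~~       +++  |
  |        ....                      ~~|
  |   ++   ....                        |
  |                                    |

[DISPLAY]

+                                             
                                              
                                              
                                              
                                              
  ~~~~                                        
      ~~~~~~~    ~~~~~~~                      
             ~~~~~~~...~~.......              
                 ~~~~~~~~~~~   +++            
        ....     ~~~~~~~   ~~~~+++            
        ....     ~~~~~~~       +++            
        ....                      ~~          
   ++   ....                                  
                                              
                                              
                                              
                                              
                                              


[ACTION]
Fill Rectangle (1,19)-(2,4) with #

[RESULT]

+                                             
    ################                          
    ################                          
                                              
                                              
  ~~~~                                        
      ~~~~~~~    ~~~~~~~                      
             ~~~~~~~...~~.......              
                 ~~~~~~~~~~~   +++            
        ....     ~~~~~~~   ~~~~+++            
        ....     ~~~~~~~       +++            
        ....                      ~~          
   ++   ....                                  
                                              
                                              
                                              
                                              
                                              


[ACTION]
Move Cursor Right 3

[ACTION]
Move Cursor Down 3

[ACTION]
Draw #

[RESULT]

                                              
    ################                          
    ################                          
   #                                          
                                              
  ~~~~                                        
      ~~~~~~~    ~~~~~~~                      
             ~~~~~~~...~~.......              
                 ~~~~~~~~~~~   +++            
        ....     ~~~~~~~   ~~~~+++            
        ....     ~~~~~~~       +++            
        ....                      ~~          
   ++   ....                                  
                                              
                                              
                                              
                                              
                                              


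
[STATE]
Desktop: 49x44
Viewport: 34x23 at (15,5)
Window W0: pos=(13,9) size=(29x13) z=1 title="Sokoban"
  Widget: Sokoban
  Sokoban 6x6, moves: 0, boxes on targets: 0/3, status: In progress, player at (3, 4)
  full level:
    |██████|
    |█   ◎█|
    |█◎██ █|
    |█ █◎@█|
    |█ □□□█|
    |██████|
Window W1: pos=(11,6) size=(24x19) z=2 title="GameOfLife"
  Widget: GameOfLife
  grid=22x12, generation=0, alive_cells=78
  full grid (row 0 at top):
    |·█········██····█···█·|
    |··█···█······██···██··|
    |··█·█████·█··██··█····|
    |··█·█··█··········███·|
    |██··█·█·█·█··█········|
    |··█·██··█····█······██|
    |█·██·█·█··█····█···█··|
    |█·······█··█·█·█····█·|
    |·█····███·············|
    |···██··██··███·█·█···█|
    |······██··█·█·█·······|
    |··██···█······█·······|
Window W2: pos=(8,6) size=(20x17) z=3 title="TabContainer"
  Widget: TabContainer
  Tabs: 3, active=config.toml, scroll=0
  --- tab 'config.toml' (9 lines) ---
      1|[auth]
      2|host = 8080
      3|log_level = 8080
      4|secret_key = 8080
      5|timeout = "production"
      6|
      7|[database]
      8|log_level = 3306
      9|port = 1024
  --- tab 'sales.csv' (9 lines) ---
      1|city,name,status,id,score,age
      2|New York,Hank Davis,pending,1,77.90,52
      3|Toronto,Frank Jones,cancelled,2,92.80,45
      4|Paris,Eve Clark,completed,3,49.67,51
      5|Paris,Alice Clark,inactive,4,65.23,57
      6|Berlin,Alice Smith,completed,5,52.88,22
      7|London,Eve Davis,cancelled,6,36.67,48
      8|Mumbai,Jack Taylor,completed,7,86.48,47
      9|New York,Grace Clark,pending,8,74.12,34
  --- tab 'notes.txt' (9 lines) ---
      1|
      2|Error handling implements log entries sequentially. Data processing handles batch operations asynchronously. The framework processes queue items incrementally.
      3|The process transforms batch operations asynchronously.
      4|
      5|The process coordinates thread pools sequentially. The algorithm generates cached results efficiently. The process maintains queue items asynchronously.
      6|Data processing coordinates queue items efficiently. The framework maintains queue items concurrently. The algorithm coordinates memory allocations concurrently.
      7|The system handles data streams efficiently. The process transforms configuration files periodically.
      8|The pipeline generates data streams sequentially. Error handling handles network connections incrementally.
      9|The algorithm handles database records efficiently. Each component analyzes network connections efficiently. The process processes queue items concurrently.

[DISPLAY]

                                  
━━━━━━━━━━━━┓━━━━━━┓              
ntainer     ┃      ┃              
────────────┨──────┨              
g.toml]│ sal┃      ┃━━━━━━┓       
────────────┃█···█·┃      ┃       
            ┃··██··┃──────┨       
 8080       ┃·█····┃      ┃       
vel = 8080  ┃··███·┃      ┃       
_key = 8080 ┃······┃      ┃       
t = "product┃····██┃      ┃       
            ┃···█··┃      ┃       
ase]        ┃····█·┃      ┃       
vel = 3306  ┃······┃      ┃       
 1024       ┃·█···█┃      ┃       
            ┃······┃      ┃       
            ┃······┃━━━━━━┛       
━━━━━━━━━━━━┛      ┃              
                   ┃              
━━━━━━━━━━━━━━━━━━━┛              
                                  
                                  
                                  


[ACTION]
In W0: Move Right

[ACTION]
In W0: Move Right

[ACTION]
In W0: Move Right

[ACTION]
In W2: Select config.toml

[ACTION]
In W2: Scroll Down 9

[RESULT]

                                  
━━━━━━━━━━━━┓━━━━━━┓              
ntainer     ┃      ┃              
────────────┨──────┨              
g.toml]│ sal┃      ┃━━━━━━┓       
────────────┃█···█·┃      ┃       
 1024       ┃··██··┃──────┨       
            ┃·█····┃      ┃       
            ┃··███·┃      ┃       
            ┃······┃      ┃       
            ┃····██┃      ┃       
            ┃···█··┃      ┃       
            ┃····█·┃      ┃       
            ┃······┃      ┃       
            ┃·█···█┃      ┃       
            ┃······┃      ┃       
            ┃······┃━━━━━━┛       
━━━━━━━━━━━━┛      ┃              
                   ┃              
━━━━━━━━━━━━━━━━━━━┛              
                                  
                                  
                                  


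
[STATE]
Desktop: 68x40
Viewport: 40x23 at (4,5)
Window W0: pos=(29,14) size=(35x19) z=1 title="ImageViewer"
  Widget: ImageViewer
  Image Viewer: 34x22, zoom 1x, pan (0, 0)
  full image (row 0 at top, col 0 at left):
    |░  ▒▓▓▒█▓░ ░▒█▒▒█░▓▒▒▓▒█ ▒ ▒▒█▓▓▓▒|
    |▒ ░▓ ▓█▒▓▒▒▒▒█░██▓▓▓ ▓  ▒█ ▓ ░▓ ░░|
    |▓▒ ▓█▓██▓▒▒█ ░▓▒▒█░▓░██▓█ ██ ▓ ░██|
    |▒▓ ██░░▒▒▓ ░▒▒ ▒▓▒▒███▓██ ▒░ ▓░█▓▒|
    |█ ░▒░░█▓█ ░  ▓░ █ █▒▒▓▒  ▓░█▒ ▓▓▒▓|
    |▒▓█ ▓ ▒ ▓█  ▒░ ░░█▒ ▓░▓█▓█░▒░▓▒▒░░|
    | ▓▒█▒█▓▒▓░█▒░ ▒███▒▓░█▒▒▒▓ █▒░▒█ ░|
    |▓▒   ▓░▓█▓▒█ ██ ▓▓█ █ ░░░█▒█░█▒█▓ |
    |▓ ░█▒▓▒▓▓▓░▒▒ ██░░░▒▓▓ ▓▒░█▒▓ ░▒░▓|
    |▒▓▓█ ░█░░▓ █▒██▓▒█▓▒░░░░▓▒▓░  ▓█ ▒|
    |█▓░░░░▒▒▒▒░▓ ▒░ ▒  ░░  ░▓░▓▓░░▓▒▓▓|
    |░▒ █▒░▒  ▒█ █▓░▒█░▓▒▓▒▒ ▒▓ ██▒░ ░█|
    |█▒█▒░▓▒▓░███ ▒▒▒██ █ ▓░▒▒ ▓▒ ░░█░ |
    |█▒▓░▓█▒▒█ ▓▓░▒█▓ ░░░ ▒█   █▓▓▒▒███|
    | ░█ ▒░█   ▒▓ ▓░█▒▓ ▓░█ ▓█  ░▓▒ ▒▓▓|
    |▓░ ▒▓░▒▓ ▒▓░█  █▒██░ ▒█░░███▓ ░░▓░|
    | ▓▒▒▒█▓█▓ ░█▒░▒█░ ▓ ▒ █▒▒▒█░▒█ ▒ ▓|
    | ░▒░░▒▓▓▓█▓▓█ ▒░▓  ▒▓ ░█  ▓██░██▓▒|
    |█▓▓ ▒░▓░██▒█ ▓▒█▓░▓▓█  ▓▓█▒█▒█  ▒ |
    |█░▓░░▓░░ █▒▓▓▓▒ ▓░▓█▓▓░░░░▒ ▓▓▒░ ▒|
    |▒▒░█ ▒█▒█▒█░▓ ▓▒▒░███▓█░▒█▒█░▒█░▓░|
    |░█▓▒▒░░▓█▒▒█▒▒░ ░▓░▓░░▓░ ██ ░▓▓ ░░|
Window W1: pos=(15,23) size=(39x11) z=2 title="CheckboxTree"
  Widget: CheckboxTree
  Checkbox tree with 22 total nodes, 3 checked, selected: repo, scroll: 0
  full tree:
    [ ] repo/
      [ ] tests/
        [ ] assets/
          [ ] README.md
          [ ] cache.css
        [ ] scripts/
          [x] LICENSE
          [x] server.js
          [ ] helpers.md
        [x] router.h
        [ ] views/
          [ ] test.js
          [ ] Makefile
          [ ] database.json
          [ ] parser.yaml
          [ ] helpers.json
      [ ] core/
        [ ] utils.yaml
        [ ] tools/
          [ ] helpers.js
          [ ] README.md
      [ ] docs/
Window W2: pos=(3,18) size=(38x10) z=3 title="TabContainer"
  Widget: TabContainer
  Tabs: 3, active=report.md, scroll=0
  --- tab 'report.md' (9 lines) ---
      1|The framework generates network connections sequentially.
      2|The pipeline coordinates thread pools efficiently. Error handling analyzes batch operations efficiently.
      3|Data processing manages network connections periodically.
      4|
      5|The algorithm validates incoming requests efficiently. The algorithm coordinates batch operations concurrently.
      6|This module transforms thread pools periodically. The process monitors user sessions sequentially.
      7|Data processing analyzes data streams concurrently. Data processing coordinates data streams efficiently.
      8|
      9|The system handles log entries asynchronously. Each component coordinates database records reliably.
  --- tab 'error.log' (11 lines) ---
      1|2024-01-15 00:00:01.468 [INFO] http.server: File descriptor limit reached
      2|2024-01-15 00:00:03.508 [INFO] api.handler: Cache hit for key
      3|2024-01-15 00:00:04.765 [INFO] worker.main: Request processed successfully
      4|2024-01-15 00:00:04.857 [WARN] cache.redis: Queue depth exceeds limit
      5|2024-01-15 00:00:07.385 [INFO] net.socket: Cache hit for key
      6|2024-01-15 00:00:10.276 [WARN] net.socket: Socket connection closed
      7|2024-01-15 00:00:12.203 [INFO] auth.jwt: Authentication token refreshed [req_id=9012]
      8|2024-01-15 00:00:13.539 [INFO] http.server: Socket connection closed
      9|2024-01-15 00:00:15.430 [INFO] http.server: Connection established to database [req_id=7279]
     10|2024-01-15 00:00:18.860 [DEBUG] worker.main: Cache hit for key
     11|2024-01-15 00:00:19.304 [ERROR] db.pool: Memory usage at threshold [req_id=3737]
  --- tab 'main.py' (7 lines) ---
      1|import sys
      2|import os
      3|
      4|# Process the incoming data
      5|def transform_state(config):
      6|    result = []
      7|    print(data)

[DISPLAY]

                                        
                                        
                                        
                                        
                                        
                                        
                                        
                                        
                                        
                         ┏━━━━━━━━━━━━━━
                         ┃ ImageViewer  
                         ┠──────────────
                         ┃░  ▒▓▓▒█▓░ ░▒█
━━━━━━━━━━━━━━━━━━━━━━━━━━━━━━━━━━━━┓▒▒█
 TabContainer                       ┃█ ░
────────────────────────────────────┨░▒▒
[report.md]│ error.log │ main.py    ┃  ▓
────────────────────────────────────┃ ▒░
The framework generates network conn┃━━━
The pipeline coordinates thread pool┃   
Data processing manages network conn┃───
                                    ┃   
━━━━━━━━━━━━━━━━━━━━━━━━━━━━━━━━━━━━┛   


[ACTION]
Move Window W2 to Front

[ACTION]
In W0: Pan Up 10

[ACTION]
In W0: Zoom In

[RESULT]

                                        
                                        
                                        
                                        
                                        
                                        
                                        
                                        
                                        
                         ┏━━━━━━━━━━━━━━
                         ┃ ImageViewer  
                         ┠──────────────
                         ┃░░    ▒▒▓▓▓▓▒▒
━━━━━━━━━━━━━━━━━━━━━━━━━━━━━━━━━━━━┓▓▒▒
 TabContainer                       ┃▓██
────────────────────────────────────┨▓██
[report.md]│ error.log │ main.py    ┃▓██
────────────────────────────────────┃▓██
The framework generates network conn┃━━━
The pipeline coordinates thread pool┃   
Data processing manages network conn┃───
                                    ┃   
━━━━━━━━━━━━━━━━━━━━━━━━━━━━━━━━━━━━┛   


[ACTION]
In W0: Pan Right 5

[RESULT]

                                        
                                        
                                        
                                        
                                        
                                        
                                        
                                        
                                        
                         ┏━━━━━━━━━━━━━━
                         ┃ ImageViewer  
                         ┠──────────────
                         ┃ ▒▒▓▓▓▓▒▒██▓▓░
━━━━━━━━━━━━━━━━━━━━━━━━━━━━━━━━━━━━┓▓▓░
 TabContainer                       ┃▓▓▒
────────────────────────────────────┨▓▓▒
[report.md]│ error.log │ main.py    ┃▓▓▒
────────────────────────────────────┃▓▓▒
The framework generates network conn┃━━━
The pipeline coordinates thread pool┃   
Data processing manages network conn┃───
                                    ┃   
━━━━━━━━━━━━━━━━━━━━━━━━━━━━━━━━━━━━┛   
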